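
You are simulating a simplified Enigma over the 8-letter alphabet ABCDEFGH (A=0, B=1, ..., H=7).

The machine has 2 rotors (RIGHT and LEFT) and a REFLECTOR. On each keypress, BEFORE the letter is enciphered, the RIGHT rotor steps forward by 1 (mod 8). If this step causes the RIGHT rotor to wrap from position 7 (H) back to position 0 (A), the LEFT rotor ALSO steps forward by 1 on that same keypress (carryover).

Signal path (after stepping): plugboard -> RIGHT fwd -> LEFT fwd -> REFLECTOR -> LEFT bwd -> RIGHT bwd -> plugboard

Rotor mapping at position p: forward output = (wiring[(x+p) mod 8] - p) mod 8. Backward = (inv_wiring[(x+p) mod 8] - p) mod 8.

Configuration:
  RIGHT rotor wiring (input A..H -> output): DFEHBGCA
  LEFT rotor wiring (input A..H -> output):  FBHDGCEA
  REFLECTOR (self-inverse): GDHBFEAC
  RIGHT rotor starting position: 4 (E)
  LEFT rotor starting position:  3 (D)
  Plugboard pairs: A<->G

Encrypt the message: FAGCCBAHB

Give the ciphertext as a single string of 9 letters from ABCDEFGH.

Answer: HFHFGHHGC

Derivation:
Char 1 ('F'): step: R->5, L=3; F->plug->F->R->H->L->E->refl->F->L'->E->R'->H->plug->H
Char 2 ('A'): step: R->6, L=3; A->plug->G->R->D->L->B->refl->D->L'->B->R'->F->plug->F
Char 3 ('G'): step: R->7, L=3; G->plug->A->R->B->L->D->refl->B->L'->D->R'->H->plug->H
Char 4 ('C'): step: R->0, L->4 (L advanced); C->plug->C->R->E->L->B->refl->D->L'->G->R'->F->plug->F
Char 5 ('C'): step: R->1, L=4; C->plug->C->R->G->L->D->refl->B->L'->E->R'->A->plug->G
Char 6 ('B'): step: R->2, L=4; B->plug->B->R->F->L->F->refl->E->L'->D->R'->H->plug->H
Char 7 ('A'): step: R->3, L=4; A->plug->G->R->C->L->A->refl->G->L'->B->R'->H->plug->H
Char 8 ('H'): step: R->4, L=4; H->plug->H->R->D->L->E->refl->F->L'->F->R'->A->plug->G
Char 9 ('B'): step: R->5, L=4; B->plug->B->R->F->L->F->refl->E->L'->D->R'->C->plug->C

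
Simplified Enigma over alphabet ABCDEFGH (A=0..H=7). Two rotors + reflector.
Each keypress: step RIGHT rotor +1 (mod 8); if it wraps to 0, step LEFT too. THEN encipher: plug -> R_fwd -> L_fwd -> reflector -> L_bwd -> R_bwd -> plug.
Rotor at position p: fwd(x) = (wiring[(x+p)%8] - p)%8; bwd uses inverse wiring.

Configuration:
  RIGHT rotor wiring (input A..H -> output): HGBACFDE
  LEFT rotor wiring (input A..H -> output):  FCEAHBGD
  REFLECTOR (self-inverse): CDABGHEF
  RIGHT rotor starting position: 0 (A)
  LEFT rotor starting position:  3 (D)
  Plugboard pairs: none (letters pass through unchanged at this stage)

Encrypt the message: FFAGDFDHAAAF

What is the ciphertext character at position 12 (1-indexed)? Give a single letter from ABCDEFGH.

Char 1 ('F'): step: R->1, L=3; F->plug->F->R->C->L->G->refl->E->L'->B->R'->D->plug->D
Char 2 ('F'): step: R->2, L=3; F->plug->F->R->C->L->G->refl->E->L'->B->R'->E->plug->E
Char 3 ('A'): step: R->3, L=3; A->plug->A->R->F->L->C->refl->A->L'->E->R'->F->plug->F
Char 4 ('G'): step: R->4, L=3; G->plug->G->R->F->L->C->refl->A->L'->E->R'->H->plug->H
Char 5 ('D'): step: R->5, L=3; D->plug->D->R->C->L->G->refl->E->L'->B->R'->E->plug->E
Char 6 ('F'): step: R->6, L=3; F->plug->F->R->C->L->G->refl->E->L'->B->R'->C->plug->C
Char 7 ('D'): step: R->7, L=3; D->plug->D->R->C->L->G->refl->E->L'->B->R'->E->plug->E
Char 8 ('H'): step: R->0, L->4 (L advanced); H->plug->H->R->E->L->B->refl->D->L'->A->R'->D->plug->D
Char 9 ('A'): step: R->1, L=4; A->plug->A->R->F->L->G->refl->E->L'->H->R'->C->plug->C
Char 10 ('A'): step: R->2, L=4; A->plug->A->R->H->L->E->refl->G->L'->F->R'->G->plug->G
Char 11 ('A'): step: R->3, L=4; A->plug->A->R->F->L->G->refl->E->L'->H->R'->B->plug->B
Char 12 ('F'): step: R->4, L=4; F->plug->F->R->C->L->C->refl->A->L'->G->R'->A->plug->A

A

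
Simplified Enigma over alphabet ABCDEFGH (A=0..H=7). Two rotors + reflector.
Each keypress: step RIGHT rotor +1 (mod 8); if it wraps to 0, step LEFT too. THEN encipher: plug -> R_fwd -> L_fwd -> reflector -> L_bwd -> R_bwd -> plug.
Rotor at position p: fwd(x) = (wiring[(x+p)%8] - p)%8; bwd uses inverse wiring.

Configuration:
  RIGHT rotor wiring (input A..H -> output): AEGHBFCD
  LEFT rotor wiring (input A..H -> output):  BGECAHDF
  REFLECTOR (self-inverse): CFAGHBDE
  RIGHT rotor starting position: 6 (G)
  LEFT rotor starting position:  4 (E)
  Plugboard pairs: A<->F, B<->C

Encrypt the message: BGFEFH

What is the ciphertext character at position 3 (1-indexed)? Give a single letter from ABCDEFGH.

Char 1 ('B'): step: R->7, L=4; B->plug->C->R->F->L->C->refl->A->L'->G->R'->G->plug->G
Char 2 ('G'): step: R->0, L->5 (L advanced); G->plug->G->R->C->L->A->refl->C->L'->A->R'->A->plug->F
Char 3 ('F'): step: R->1, L=5; F->plug->A->R->D->L->E->refl->H->L'->F->R'->B->plug->C

C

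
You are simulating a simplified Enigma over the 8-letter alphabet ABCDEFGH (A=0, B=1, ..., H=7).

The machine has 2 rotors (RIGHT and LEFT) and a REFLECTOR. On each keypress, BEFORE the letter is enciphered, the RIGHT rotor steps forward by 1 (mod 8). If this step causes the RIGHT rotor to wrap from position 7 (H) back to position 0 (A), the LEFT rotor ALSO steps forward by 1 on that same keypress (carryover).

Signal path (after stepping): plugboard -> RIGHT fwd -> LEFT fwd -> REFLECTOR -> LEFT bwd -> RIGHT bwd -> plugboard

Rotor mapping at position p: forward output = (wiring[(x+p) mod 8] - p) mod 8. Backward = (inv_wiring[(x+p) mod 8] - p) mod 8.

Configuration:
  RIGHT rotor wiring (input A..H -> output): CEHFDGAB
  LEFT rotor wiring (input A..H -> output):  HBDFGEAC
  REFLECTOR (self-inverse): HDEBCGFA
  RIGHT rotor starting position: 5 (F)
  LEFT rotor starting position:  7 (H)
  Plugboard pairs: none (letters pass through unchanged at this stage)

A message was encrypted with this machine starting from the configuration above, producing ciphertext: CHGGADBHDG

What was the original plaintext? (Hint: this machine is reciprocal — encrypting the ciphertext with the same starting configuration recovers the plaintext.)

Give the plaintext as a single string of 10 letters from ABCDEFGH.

Char 1 ('C'): step: R->6, L=7; C->plug->C->R->E->L->G->refl->F->L'->G->R'->D->plug->D
Char 2 ('H'): step: R->7, L=7; H->plug->H->R->B->L->A->refl->H->L'->F->R'->C->plug->C
Char 3 ('G'): step: R->0, L->0 (L advanced); G->plug->G->R->A->L->H->refl->A->L'->G->R'->F->plug->F
Char 4 ('G'): step: R->1, L=0; G->plug->G->R->A->L->H->refl->A->L'->G->R'->B->plug->B
Char 5 ('A'): step: R->2, L=0; A->plug->A->R->F->L->E->refl->C->L'->H->R'->F->plug->F
Char 6 ('D'): step: R->3, L=0; D->plug->D->R->F->L->E->refl->C->L'->H->R'->F->plug->F
Char 7 ('B'): step: R->4, L=0; B->plug->B->R->C->L->D->refl->B->L'->B->R'->H->plug->H
Char 8 ('H'): step: R->5, L=0; H->plug->H->R->G->L->A->refl->H->L'->A->R'->G->plug->G
Char 9 ('D'): step: R->6, L=0; D->plug->D->R->G->L->A->refl->H->L'->A->R'->H->plug->H
Char 10 ('G'): step: R->7, L=0; G->plug->G->R->H->L->C->refl->E->L'->F->R'->C->plug->C

Answer: DCFBFFHGHC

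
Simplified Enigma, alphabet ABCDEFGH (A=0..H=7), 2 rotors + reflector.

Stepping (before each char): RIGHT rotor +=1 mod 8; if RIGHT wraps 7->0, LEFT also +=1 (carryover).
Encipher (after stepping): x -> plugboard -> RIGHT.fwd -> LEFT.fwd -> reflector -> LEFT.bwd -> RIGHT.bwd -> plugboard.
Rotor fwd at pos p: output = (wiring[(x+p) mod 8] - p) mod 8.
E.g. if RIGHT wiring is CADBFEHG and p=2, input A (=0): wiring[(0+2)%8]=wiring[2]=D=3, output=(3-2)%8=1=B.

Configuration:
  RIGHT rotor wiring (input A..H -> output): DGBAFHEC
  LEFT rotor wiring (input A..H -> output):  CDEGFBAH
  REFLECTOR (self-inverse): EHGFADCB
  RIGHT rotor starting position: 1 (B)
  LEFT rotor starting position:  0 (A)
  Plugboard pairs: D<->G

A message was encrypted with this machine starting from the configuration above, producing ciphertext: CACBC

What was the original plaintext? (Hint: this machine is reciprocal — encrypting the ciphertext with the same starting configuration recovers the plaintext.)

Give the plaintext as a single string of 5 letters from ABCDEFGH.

Char 1 ('C'): step: R->2, L=0; C->plug->C->R->D->L->G->refl->C->L'->A->R'->F->plug->F
Char 2 ('A'): step: R->3, L=0; A->plug->A->R->F->L->B->refl->H->L'->H->R'->E->plug->E
Char 3 ('C'): step: R->4, L=0; C->plug->C->R->A->L->C->refl->G->L'->D->R'->B->plug->B
Char 4 ('B'): step: R->5, L=0; B->plug->B->R->H->L->H->refl->B->L'->F->R'->C->plug->C
Char 5 ('C'): step: R->6, L=0; C->plug->C->R->F->L->B->refl->H->L'->H->R'->G->plug->D

Answer: FEBCD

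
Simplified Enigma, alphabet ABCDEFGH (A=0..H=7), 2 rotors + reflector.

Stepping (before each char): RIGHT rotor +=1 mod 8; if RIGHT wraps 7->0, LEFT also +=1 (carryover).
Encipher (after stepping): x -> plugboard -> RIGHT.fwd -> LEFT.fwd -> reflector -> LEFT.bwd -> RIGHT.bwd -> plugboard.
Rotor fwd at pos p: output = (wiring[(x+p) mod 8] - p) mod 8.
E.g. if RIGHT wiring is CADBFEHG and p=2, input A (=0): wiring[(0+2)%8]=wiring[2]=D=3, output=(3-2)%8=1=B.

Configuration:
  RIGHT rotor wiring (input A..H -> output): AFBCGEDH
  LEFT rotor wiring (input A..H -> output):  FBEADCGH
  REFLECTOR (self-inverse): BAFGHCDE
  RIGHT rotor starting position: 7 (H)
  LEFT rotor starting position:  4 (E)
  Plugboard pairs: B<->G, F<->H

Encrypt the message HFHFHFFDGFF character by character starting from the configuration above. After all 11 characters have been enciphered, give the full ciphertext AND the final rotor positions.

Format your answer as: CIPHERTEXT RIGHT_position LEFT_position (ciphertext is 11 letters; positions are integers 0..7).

Char 1 ('H'): step: R->0, L->5 (L advanced); H->plug->F->R->E->L->E->refl->H->L'->F->R'->B->plug->G
Char 2 ('F'): step: R->1, L=5; F->plug->H->R->H->L->G->refl->D->L'->G->R'->G->plug->B
Char 3 ('H'): step: R->2, L=5; H->plug->F->R->F->L->H->refl->E->L'->E->R'->C->plug->C
Char 4 ('F'): step: R->3, L=5; F->plug->H->R->G->L->D->refl->G->L'->H->R'->A->plug->A
Char 5 ('H'): step: R->4, L=5; H->plug->F->R->B->L->B->refl->A->L'->D->R'->D->plug->D
Char 6 ('F'): step: R->5, L=5; F->plug->H->R->B->L->B->refl->A->L'->D->R'->D->plug->D
Char 7 ('F'): step: R->6, L=5; F->plug->H->R->G->L->D->refl->G->L'->H->R'->D->plug->D
Char 8 ('D'): step: R->7, L=5; D->plug->D->R->C->L->C->refl->F->L'->A->R'->A->plug->A
Char 9 ('G'): step: R->0, L->6 (L advanced); G->plug->B->R->F->L->C->refl->F->L'->G->R'->E->plug->E
Char 10 ('F'): step: R->1, L=6; F->plug->H->R->H->L->E->refl->H->L'->C->R'->F->plug->H
Char 11 ('F'): step: R->2, L=6; F->plug->H->R->D->L->D->refl->G->L'->E->R'->C->plug->C
Final: ciphertext=GBCADDDAEHC, RIGHT=2, LEFT=6

Answer: GBCADDDAEHC 2 6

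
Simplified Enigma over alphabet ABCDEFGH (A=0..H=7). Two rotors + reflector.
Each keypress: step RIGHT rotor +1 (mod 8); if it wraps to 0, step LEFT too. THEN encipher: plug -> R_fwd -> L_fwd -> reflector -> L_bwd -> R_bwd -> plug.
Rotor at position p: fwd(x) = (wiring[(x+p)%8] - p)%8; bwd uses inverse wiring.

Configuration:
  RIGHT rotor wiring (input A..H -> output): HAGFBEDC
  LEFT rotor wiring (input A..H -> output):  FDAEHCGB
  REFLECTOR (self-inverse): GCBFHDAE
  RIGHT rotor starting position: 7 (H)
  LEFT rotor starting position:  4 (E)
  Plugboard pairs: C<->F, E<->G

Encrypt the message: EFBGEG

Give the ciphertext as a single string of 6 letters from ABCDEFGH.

Char 1 ('E'): step: R->0, L->5 (L advanced); E->plug->G->R->D->L->A->refl->G->L'->E->R'->F->plug->C
Char 2 ('F'): step: R->1, L=5; F->plug->C->R->E->L->G->refl->A->L'->D->R'->E->plug->G
Char 3 ('B'): step: R->2, L=5; B->plug->B->R->D->L->A->refl->G->L'->E->R'->A->plug->A
Char 4 ('G'): step: R->3, L=5; G->plug->E->R->H->L->C->refl->B->L'->B->R'->C->plug->F
Char 5 ('E'): step: R->4, L=5; E->plug->G->R->C->L->E->refl->H->L'->G->R'->D->plug->D
Char 6 ('G'): step: R->5, L=5; G->plug->E->R->D->L->A->refl->G->L'->E->R'->H->plug->H

Answer: CGAFDH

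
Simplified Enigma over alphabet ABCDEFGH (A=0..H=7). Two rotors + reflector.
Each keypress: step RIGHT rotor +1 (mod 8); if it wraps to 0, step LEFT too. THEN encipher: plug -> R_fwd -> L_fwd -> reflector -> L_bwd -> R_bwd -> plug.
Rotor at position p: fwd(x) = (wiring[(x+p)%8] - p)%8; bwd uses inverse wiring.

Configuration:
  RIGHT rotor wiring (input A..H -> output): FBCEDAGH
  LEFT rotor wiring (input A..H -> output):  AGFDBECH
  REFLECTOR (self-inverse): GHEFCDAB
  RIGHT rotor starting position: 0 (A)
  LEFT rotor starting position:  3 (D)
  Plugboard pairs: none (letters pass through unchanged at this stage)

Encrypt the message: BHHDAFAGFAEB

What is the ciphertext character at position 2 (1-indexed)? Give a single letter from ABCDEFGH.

Char 1 ('B'): step: R->1, L=3; B->plug->B->R->B->L->G->refl->A->L'->A->R'->A->plug->A
Char 2 ('H'): step: R->2, L=3; H->plug->H->R->H->L->C->refl->E->L'->E->R'->E->plug->E

E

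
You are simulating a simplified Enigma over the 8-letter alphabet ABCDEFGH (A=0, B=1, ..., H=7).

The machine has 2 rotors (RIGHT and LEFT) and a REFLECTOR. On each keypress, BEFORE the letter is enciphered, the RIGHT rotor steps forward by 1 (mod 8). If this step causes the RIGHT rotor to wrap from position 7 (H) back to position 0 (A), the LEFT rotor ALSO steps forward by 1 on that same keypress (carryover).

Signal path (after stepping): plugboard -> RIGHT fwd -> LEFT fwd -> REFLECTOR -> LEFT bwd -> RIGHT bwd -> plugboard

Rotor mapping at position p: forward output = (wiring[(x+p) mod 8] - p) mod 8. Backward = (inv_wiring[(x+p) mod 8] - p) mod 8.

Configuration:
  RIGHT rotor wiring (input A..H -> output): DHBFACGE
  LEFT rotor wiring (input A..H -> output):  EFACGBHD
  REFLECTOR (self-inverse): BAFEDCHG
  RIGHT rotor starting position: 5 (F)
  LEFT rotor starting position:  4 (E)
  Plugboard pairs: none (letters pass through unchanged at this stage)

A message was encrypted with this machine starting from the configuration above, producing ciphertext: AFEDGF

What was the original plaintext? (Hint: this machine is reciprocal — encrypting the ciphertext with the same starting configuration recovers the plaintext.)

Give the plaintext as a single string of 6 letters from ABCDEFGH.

Char 1 ('A'): step: R->6, L=4; A->plug->A->R->A->L->C->refl->F->L'->B->R'->D->plug->D
Char 2 ('F'): step: R->7, L=4; F->plug->F->R->B->L->F->refl->C->L'->A->R'->C->plug->C
Char 3 ('E'): step: R->0, L->5 (L advanced); E->plug->E->R->A->L->E->refl->D->L'->F->R'->D->plug->D
Char 4 ('D'): step: R->1, L=5; D->plug->D->R->H->L->B->refl->A->L'->E->R'->C->plug->C
Char 5 ('G'): step: R->2, L=5; G->plug->G->R->B->L->C->refl->F->L'->G->R'->C->plug->C
Char 6 ('F'): step: R->3, L=5; F->plug->F->R->A->L->E->refl->D->L'->F->R'->B->plug->B

Answer: DCDCCB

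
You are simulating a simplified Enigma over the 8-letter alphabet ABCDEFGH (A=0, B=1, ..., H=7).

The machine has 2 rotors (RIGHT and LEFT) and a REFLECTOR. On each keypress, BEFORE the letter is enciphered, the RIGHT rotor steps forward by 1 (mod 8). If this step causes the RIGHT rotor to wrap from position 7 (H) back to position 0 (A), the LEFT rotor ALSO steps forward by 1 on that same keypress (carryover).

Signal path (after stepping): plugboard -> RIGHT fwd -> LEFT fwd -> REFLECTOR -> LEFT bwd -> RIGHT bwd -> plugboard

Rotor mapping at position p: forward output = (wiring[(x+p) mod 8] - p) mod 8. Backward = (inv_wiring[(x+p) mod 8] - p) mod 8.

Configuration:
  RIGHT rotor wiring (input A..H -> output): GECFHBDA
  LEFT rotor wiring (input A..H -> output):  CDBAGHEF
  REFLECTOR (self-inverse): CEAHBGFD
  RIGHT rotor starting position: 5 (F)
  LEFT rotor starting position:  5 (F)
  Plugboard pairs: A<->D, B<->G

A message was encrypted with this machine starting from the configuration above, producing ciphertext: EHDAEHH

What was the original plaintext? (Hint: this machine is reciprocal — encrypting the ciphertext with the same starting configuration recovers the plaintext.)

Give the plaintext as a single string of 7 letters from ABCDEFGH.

Char 1 ('E'): step: R->6, L=5; E->plug->E->R->E->L->G->refl->F->L'->D->R'->H->plug->H
Char 2 ('H'): step: R->7, L=5; H->plug->H->R->E->L->G->refl->F->L'->D->R'->D->plug->A
Char 3 ('D'): step: R->0, L->6 (L advanced); D->plug->A->R->G->L->A->refl->C->L'->F->R'->D->plug->A
Char 4 ('A'): step: R->1, L=6; A->plug->D->R->G->L->A->refl->C->L'->F->R'->H->plug->H
Char 5 ('E'): step: R->2, L=6; E->plug->E->R->B->L->H->refl->D->L'->E->R'->G->plug->B
Char 6 ('H'): step: R->3, L=6; H->plug->H->R->H->L->B->refl->E->L'->C->R'->A->plug->D
Char 7 ('H'): step: R->4, L=6; H->plug->H->R->B->L->H->refl->D->L'->E->R'->D->plug->A

Answer: HAAHBDA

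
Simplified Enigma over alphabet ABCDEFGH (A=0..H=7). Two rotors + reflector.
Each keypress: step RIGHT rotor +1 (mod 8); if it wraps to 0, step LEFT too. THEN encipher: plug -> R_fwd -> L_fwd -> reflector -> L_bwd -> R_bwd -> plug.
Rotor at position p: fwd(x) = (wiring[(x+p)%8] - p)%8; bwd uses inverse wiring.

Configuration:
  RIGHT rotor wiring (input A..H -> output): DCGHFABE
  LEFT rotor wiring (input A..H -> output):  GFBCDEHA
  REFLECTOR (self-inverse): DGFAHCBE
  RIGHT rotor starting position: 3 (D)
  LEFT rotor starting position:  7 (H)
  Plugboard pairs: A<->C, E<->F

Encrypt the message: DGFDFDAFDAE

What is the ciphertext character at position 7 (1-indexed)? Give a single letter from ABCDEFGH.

Char 1 ('D'): step: R->4, L=7; D->plug->D->R->A->L->B->refl->G->L'->C->R'->G->plug->G
Char 2 ('G'): step: R->5, L=7; G->plug->G->R->C->L->G->refl->B->L'->A->R'->H->plug->H
Char 3 ('F'): step: R->6, L=7; F->plug->E->R->A->L->B->refl->G->L'->C->R'->H->plug->H
Char 4 ('D'): step: R->7, L=7; D->plug->D->R->H->L->A->refl->D->L'->E->R'->B->plug->B
Char 5 ('F'): step: R->0, L->0 (L advanced); F->plug->E->R->F->L->E->refl->H->L'->G->R'->C->plug->A
Char 6 ('D'): step: R->1, L=0; D->plug->D->R->E->L->D->refl->A->L'->H->R'->E->plug->F
Char 7 ('A'): step: R->2, L=0; A->plug->C->R->D->L->C->refl->F->L'->B->R'->G->plug->G

G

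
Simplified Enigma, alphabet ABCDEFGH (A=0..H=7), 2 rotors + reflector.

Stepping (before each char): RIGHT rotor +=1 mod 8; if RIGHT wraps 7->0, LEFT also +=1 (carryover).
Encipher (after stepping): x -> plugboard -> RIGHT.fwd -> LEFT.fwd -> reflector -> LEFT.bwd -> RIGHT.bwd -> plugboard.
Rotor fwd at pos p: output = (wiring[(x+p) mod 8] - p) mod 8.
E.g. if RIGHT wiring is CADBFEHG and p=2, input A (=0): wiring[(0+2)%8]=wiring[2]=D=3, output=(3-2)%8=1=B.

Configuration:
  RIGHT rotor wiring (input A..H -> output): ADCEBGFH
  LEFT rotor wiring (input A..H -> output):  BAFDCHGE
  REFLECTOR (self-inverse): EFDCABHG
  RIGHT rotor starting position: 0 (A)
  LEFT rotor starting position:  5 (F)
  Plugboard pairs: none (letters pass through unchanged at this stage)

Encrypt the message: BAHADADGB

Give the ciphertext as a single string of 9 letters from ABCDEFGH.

Char 1 ('B'): step: R->1, L=5; B->plug->B->R->B->L->B->refl->F->L'->H->R'->H->plug->H
Char 2 ('A'): step: R->2, L=5; A->plug->A->R->A->L->C->refl->D->L'->E->R'->D->plug->D
Char 3 ('H'): step: R->3, L=5; H->plug->H->R->H->L->F->refl->B->L'->B->R'->A->plug->A
Char 4 ('A'): step: R->4, L=5; A->plug->A->R->F->L->A->refl->E->L'->D->R'->D->plug->D
Char 5 ('D'): step: R->5, L=5; D->plug->D->R->D->L->E->refl->A->L'->F->R'->F->plug->F
Char 6 ('A'): step: R->6, L=5; A->plug->A->R->H->L->F->refl->B->L'->B->R'->B->plug->B
Char 7 ('D'): step: R->7, L=5; D->plug->D->R->D->L->E->refl->A->L'->F->R'->E->plug->E
Char 8 ('G'): step: R->0, L->6 (L advanced); G->plug->G->R->F->L->F->refl->B->L'->H->R'->H->plug->H
Char 9 ('B'): step: R->1, L=6; B->plug->B->R->B->L->G->refl->H->L'->E->R'->F->plug->F

Answer: HDADFBEHF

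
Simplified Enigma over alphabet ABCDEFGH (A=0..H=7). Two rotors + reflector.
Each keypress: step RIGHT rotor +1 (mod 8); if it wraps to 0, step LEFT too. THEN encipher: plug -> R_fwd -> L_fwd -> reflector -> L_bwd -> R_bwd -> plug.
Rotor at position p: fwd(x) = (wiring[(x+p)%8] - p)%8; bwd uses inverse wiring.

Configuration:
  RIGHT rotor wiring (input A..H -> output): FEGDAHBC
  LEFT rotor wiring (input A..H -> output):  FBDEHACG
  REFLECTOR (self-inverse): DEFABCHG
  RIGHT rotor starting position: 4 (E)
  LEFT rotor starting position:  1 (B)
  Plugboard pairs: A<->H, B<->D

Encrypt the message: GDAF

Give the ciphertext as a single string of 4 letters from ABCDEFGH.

Answer: FHGB

Derivation:
Char 1 ('G'): step: R->5, L=1; G->plug->G->R->G->L->F->refl->C->L'->B->R'->F->plug->F
Char 2 ('D'): step: R->6, L=1; D->plug->B->R->E->L->H->refl->G->L'->D->R'->A->plug->H
Char 3 ('A'): step: R->7, L=1; A->plug->H->R->C->L->D->refl->A->L'->A->R'->G->plug->G
Char 4 ('F'): step: R->0, L->2 (L advanced); F->plug->F->R->H->L->H->refl->G->L'->D->R'->D->plug->B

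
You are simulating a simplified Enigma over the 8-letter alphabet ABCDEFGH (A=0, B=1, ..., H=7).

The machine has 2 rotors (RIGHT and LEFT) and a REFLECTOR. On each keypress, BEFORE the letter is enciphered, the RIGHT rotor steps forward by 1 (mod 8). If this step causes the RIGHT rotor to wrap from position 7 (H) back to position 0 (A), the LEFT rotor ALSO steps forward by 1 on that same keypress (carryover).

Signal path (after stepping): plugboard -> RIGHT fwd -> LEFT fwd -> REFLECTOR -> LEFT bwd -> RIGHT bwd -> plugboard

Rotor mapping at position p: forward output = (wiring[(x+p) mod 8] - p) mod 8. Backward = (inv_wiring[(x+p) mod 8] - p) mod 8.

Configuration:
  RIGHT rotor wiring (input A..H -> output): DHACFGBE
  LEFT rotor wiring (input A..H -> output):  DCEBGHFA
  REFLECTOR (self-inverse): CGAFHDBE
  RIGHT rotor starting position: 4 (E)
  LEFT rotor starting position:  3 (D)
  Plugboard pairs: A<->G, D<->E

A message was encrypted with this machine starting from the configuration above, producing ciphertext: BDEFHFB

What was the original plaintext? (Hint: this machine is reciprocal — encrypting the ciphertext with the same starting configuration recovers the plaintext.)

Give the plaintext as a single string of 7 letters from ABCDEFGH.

Answer: GBBCDHH

Derivation:
Char 1 ('B'): step: R->5, L=3; B->plug->B->R->E->L->F->refl->D->L'->B->R'->A->plug->G
Char 2 ('D'): step: R->6, L=3; D->plug->E->R->C->L->E->refl->H->L'->G->R'->B->plug->B
Char 3 ('E'): step: R->7, L=3; E->plug->D->R->B->L->D->refl->F->L'->E->R'->B->plug->B
Char 4 ('F'): step: R->0, L->4 (L advanced); F->plug->F->R->G->L->A->refl->C->L'->A->R'->C->plug->C
Char 5 ('H'): step: R->1, L=4; H->plug->H->R->C->L->B->refl->G->L'->F->R'->E->plug->D
Char 6 ('F'): step: R->2, L=4; F->plug->F->R->C->L->B->refl->G->L'->F->R'->H->plug->H
Char 7 ('B'): step: R->3, L=4; B->plug->B->R->C->L->B->refl->G->L'->F->R'->H->plug->H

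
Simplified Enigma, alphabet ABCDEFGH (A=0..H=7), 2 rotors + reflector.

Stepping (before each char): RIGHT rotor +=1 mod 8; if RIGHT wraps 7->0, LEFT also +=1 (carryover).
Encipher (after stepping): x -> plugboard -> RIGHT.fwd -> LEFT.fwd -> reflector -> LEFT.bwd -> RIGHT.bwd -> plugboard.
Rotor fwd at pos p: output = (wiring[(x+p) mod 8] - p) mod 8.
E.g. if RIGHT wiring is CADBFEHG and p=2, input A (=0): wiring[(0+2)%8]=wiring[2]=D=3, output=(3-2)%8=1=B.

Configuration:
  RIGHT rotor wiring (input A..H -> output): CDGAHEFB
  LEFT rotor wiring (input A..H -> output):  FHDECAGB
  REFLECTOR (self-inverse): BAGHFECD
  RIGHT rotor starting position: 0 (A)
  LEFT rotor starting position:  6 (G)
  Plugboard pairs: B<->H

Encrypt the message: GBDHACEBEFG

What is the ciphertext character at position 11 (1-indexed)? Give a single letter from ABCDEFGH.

Char 1 ('G'): step: R->1, L=6; G->plug->G->R->A->L->A->refl->B->L'->D->R'->E->plug->E
Char 2 ('B'): step: R->2, L=6; B->plug->H->R->B->L->D->refl->H->L'->C->R'->D->plug->D
Char 3 ('D'): step: R->3, L=6; D->plug->D->R->C->L->H->refl->D->L'->B->R'->C->plug->C
Char 4 ('H'): step: R->4, L=6; H->plug->B->R->A->L->A->refl->B->L'->D->R'->A->plug->A
Char 5 ('A'): step: R->5, L=6; A->plug->A->R->H->L->C->refl->G->L'->F->R'->D->plug->D
Char 6 ('C'): step: R->6, L=6; C->plug->C->R->E->L->F->refl->E->L'->G->R'->H->plug->B
Char 7 ('E'): step: R->7, L=6; E->plug->E->R->B->L->D->refl->H->L'->C->R'->A->plug->A
Char 8 ('B'): step: R->0, L->7 (L advanced); B->plug->H->R->B->L->G->refl->C->L'->A->R'->D->plug->D
Char 9 ('E'): step: R->1, L=7; E->plug->E->R->D->L->E->refl->F->L'->E->R'->F->plug->F
Char 10 ('F'): step: R->2, L=7; F->plug->F->R->H->L->H->refl->D->L'->F->R'->C->plug->C
Char 11 ('G'): step: R->3, L=7; G->plug->G->R->A->L->C->refl->G->L'->B->R'->C->plug->C

C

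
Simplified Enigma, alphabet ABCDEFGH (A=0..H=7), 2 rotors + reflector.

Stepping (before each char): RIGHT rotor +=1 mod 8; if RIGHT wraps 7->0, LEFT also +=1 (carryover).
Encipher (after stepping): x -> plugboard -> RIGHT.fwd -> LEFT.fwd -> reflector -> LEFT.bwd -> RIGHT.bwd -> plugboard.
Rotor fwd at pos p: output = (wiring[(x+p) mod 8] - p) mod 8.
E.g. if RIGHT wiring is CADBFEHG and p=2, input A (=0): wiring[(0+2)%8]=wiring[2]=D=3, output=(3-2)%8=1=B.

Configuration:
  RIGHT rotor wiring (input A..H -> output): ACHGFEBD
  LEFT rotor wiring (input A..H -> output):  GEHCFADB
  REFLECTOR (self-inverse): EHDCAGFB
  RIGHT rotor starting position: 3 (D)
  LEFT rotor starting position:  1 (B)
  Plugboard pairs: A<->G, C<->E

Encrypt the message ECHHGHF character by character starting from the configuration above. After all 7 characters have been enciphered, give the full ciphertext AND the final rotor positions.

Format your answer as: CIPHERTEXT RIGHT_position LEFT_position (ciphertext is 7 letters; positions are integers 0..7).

Char 1 ('E'): step: R->4, L=1; E->plug->C->R->F->L->C->refl->D->L'->A->R'->B->plug->B
Char 2 ('C'): step: R->5, L=1; C->plug->E->R->F->L->C->refl->D->L'->A->R'->H->plug->H
Char 3 ('H'): step: R->6, L=1; H->plug->H->R->G->L->A->refl->E->L'->D->R'->A->plug->G
Char 4 ('H'): step: R->7, L=1; H->plug->H->R->C->L->B->refl->H->L'->E->R'->A->plug->G
Char 5 ('G'): step: R->0, L->2 (L advanced); G->plug->A->R->A->L->F->refl->G->L'->D->R'->H->plug->H
Char 6 ('H'): step: R->1, L=2; H->plug->H->R->H->L->C->refl->D->L'->C->R'->G->plug->A
Char 7 ('F'): step: R->2, L=2; F->plug->F->R->B->L->A->refl->E->L'->G->R'->G->plug->A
Final: ciphertext=BHGGHAA, RIGHT=2, LEFT=2

Answer: BHGGHAA 2 2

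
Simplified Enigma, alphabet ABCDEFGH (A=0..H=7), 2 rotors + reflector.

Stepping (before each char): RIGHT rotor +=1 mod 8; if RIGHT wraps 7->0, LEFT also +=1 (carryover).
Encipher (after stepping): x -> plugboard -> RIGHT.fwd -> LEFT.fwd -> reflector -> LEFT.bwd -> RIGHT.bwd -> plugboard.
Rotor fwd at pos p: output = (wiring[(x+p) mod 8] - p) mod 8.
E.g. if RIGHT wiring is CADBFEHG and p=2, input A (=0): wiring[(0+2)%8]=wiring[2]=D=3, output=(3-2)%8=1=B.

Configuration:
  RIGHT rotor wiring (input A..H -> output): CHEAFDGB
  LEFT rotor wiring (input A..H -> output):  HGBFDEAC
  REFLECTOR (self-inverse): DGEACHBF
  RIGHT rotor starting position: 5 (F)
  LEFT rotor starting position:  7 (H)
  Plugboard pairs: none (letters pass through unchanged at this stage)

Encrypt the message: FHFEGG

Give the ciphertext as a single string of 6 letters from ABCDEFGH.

Answer: EGDHCE

Derivation:
Char 1 ('F'): step: R->6, L=7; F->plug->F->R->C->L->H->refl->F->L'->G->R'->E->plug->E
Char 2 ('H'): step: R->7, L=7; H->plug->H->R->H->L->B->refl->G->L'->E->R'->G->plug->G
Char 3 ('F'): step: R->0, L->0 (L advanced); F->plug->F->R->D->L->F->refl->H->L'->A->R'->D->plug->D
Char 4 ('E'): step: R->1, L=0; E->plug->E->R->C->L->B->refl->G->L'->B->R'->H->plug->H
Char 5 ('G'): step: R->2, L=0; G->plug->G->R->A->L->H->refl->F->L'->D->R'->C->plug->C
Char 6 ('G'): step: R->3, L=0; G->plug->G->R->E->L->D->refl->A->L'->G->R'->E->plug->E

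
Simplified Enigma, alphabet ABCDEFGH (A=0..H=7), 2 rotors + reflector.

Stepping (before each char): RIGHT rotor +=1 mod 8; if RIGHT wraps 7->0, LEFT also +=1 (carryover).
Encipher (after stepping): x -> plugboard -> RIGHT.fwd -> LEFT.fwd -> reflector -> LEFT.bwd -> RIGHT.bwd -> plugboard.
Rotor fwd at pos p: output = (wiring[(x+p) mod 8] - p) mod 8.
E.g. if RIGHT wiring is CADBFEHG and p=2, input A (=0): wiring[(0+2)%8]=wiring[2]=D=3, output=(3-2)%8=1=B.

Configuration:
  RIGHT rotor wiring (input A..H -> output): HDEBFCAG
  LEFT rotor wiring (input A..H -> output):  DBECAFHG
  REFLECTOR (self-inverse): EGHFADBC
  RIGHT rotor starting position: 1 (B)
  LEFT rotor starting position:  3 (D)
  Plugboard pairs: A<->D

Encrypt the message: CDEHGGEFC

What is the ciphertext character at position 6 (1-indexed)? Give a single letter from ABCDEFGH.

Char 1 ('C'): step: R->2, L=3; C->plug->C->R->D->L->E->refl->A->L'->F->R'->G->plug->G
Char 2 ('D'): step: R->3, L=3; D->plug->A->R->G->L->G->refl->B->L'->H->R'->C->plug->C
Char 3 ('E'): step: R->4, L=3; E->plug->E->R->D->L->E->refl->A->L'->F->R'->H->plug->H
Char 4 ('H'): step: R->5, L=3; H->plug->H->R->A->L->H->refl->C->L'->C->R'->D->plug->A
Char 5 ('G'): step: R->6, L=3; G->plug->G->R->H->L->B->refl->G->L'->G->R'->E->plug->E
Char 6 ('G'): step: R->7, L=3; G->plug->G->R->D->L->E->refl->A->L'->F->R'->D->plug->A

A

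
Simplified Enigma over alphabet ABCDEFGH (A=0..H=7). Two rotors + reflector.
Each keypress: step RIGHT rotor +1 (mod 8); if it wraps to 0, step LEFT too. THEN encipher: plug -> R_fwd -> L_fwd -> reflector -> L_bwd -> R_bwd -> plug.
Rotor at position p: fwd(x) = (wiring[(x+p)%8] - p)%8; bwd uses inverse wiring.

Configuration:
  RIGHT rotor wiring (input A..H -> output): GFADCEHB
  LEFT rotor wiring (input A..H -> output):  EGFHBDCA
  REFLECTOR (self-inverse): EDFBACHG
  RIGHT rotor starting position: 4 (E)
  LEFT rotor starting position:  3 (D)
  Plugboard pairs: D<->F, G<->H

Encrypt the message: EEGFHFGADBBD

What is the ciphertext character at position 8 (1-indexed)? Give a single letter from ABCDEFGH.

Char 1 ('E'): step: R->5, L=3; E->plug->E->R->A->L->E->refl->A->L'->C->R'->B->plug->B
Char 2 ('E'): step: R->6, L=3; E->plug->E->R->C->L->A->refl->E->L'->A->R'->C->plug->C
Char 3 ('G'): step: R->7, L=3; G->plug->H->R->A->L->E->refl->A->L'->C->R'->A->plug->A
Char 4 ('F'): step: R->0, L->4 (L advanced); F->plug->D->R->D->L->E->refl->A->L'->E->R'->F->plug->D
Char 5 ('H'): step: R->1, L=4; H->plug->G->R->A->L->F->refl->C->L'->F->R'->H->plug->G
Char 6 ('F'): step: R->2, L=4; F->plug->D->R->C->L->G->refl->H->L'->B->R'->B->plug->B
Char 7 ('G'): step: R->3, L=4; G->plug->H->R->F->L->C->refl->F->L'->A->R'->A->plug->A
Char 8 ('A'): step: R->4, L=4; A->plug->A->R->G->L->B->refl->D->L'->H->R'->H->plug->G

G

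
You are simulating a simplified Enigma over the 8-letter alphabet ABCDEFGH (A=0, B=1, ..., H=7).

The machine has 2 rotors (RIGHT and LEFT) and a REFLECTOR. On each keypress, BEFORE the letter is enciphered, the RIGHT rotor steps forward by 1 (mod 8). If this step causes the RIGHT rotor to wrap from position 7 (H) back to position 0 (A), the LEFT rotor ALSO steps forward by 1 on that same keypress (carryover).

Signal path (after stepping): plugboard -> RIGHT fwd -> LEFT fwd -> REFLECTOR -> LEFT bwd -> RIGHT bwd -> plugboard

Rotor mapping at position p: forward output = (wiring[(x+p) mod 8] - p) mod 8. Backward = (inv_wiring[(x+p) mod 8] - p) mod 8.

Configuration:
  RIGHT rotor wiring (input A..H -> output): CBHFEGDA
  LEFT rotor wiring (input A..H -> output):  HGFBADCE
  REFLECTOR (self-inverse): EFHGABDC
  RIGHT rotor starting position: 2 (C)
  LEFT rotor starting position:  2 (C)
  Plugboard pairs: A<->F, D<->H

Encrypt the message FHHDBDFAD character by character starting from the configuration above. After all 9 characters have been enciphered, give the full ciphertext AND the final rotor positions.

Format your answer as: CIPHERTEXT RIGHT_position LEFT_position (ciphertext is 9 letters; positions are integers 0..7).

Char 1 ('F'): step: R->3, L=2; F->plug->A->R->C->L->G->refl->D->L'->A->R'->D->plug->H
Char 2 ('H'): step: R->4, L=2; H->plug->D->R->E->L->A->refl->E->L'->H->R'->C->plug->C
Char 3 ('H'): step: R->5, L=2; H->plug->D->R->F->L->C->refl->H->L'->B->R'->A->plug->F
Char 4 ('D'): step: R->6, L=2; D->plug->H->R->A->L->D->refl->G->L'->C->R'->B->plug->B
Char 5 ('B'): step: R->7, L=2; B->plug->B->R->D->L->B->refl->F->L'->G->R'->E->plug->E
Char 6 ('D'): step: R->0, L->3 (L advanced); D->plug->H->R->A->L->G->refl->D->L'->G->R'->F->plug->A
Char 7 ('F'): step: R->1, L=3; F->plug->A->R->A->L->G->refl->D->L'->G->R'->B->plug->B
Char 8 ('A'): step: R->2, L=3; A->plug->F->R->G->L->D->refl->G->L'->A->R'->G->plug->G
Char 9 ('D'): step: R->3, L=3; D->plug->H->R->E->L->B->refl->F->L'->B->R'->B->plug->B
Final: ciphertext=HCFBEABGB, RIGHT=3, LEFT=3

Answer: HCFBEABGB 3 3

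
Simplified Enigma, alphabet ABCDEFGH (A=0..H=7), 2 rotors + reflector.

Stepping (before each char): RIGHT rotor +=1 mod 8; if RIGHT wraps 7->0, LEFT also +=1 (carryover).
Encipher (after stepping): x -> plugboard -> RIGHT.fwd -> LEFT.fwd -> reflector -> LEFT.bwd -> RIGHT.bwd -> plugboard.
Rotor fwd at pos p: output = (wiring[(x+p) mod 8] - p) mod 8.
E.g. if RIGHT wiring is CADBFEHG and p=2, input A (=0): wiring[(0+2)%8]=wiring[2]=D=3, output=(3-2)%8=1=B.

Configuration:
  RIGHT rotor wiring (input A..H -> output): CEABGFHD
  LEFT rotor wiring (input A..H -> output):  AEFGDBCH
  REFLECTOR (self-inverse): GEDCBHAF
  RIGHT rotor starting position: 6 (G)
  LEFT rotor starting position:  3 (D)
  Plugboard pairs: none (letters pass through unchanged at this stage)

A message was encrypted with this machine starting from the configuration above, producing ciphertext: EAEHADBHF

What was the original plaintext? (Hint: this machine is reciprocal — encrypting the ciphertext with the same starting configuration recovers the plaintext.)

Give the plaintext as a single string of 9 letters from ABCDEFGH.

Answer: DFFEDCDFB

Derivation:
Char 1 ('E'): step: R->7, L=3; E->plug->E->R->C->L->G->refl->A->L'->B->R'->D->plug->D
Char 2 ('A'): step: R->0, L->4 (L advanced); A->plug->A->R->C->L->G->refl->A->L'->F->R'->F->plug->F
Char 3 ('E'): step: R->1, L=4; E->plug->E->R->E->L->E->refl->B->L'->G->R'->F->plug->F
Char 4 ('H'): step: R->2, L=4; H->plug->H->R->C->L->G->refl->A->L'->F->R'->E->plug->E
Char 5 ('A'): step: R->3, L=4; A->plug->A->R->G->L->B->refl->E->L'->E->R'->D->plug->D
Char 6 ('D'): step: R->4, L=4; D->plug->D->R->H->L->C->refl->D->L'->D->R'->C->plug->C
Char 7 ('B'): step: R->5, L=4; B->plug->B->R->C->L->G->refl->A->L'->F->R'->D->plug->D
Char 8 ('H'): step: R->6, L=4; H->plug->H->R->H->L->C->refl->D->L'->D->R'->F->plug->F
Char 9 ('F'): step: R->7, L=4; F->plug->F->R->H->L->C->refl->D->L'->D->R'->B->plug->B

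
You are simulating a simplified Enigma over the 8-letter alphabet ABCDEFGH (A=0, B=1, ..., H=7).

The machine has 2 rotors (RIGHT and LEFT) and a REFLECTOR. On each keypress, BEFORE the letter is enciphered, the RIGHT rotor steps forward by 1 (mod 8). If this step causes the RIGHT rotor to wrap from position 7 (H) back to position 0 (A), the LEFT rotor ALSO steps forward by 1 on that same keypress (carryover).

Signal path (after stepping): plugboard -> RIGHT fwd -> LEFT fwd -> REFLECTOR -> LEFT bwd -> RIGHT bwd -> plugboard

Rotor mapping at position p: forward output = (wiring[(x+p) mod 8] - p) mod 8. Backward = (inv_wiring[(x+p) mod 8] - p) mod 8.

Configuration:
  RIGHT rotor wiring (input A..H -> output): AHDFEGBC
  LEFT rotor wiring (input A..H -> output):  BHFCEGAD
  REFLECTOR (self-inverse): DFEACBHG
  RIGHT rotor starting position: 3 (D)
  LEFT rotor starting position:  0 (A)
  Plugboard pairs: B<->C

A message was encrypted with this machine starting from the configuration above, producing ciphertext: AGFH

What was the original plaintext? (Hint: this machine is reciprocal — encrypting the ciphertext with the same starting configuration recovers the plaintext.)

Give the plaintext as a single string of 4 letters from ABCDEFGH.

Char 1 ('A'): step: R->4, L=0; A->plug->A->R->A->L->B->refl->F->L'->C->R'->B->plug->C
Char 2 ('G'): step: R->5, L=0; G->plug->G->R->A->L->B->refl->F->L'->C->R'->E->plug->E
Char 3 ('F'): step: R->6, L=0; F->plug->F->R->H->L->D->refl->A->L'->G->R'->G->plug->G
Char 4 ('H'): step: R->7, L=0; H->plug->H->R->C->L->F->refl->B->L'->A->R'->C->plug->B

Answer: CEGB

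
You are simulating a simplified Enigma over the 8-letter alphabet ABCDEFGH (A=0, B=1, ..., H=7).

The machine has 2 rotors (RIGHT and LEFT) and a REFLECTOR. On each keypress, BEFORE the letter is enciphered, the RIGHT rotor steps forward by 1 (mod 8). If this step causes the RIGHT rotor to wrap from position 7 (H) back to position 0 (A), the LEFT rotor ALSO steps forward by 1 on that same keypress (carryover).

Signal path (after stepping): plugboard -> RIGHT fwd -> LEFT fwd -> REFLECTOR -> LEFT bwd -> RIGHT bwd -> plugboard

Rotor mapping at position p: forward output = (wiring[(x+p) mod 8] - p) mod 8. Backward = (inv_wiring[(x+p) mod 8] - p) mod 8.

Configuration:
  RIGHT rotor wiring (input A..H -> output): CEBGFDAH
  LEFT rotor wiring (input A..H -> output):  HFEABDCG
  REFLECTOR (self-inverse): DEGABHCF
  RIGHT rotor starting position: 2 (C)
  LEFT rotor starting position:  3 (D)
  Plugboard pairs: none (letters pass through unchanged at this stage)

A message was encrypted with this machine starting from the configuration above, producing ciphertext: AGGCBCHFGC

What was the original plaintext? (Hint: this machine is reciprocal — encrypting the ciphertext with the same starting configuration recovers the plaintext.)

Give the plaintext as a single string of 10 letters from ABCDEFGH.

Char 1 ('A'): step: R->3, L=3; A->plug->A->R->D->L->H->refl->F->L'->A->R'->C->plug->C
Char 2 ('G'): step: R->4, L=3; G->plug->G->R->F->L->E->refl->B->L'->H->R'->B->plug->B
Char 3 ('G'): step: R->5, L=3; G->plug->G->R->B->L->G->refl->C->L'->G->R'->A->plug->A
Char 4 ('C'): step: R->6, L=3; C->plug->C->R->E->L->D->refl->A->L'->C->R'->A->plug->A
Char 5 ('B'): step: R->7, L=3; B->plug->B->R->D->L->H->refl->F->L'->A->R'->A->plug->A
Char 6 ('C'): step: R->0, L->4 (L advanced); C->plug->C->R->B->L->H->refl->F->L'->A->R'->G->plug->G
Char 7 ('H'): step: R->1, L=4; H->plug->H->R->B->L->H->refl->F->L'->A->R'->B->plug->B
Char 8 ('F'): step: R->2, L=4; F->plug->F->R->F->L->B->refl->E->L'->H->R'->A->plug->A
Char 9 ('G'): step: R->3, L=4; G->plug->G->R->B->L->H->refl->F->L'->A->R'->C->plug->C
Char 10 ('C'): step: R->4, L=4; C->plug->C->R->E->L->D->refl->A->L'->G->R'->E->plug->E

Answer: CBAAAGBACE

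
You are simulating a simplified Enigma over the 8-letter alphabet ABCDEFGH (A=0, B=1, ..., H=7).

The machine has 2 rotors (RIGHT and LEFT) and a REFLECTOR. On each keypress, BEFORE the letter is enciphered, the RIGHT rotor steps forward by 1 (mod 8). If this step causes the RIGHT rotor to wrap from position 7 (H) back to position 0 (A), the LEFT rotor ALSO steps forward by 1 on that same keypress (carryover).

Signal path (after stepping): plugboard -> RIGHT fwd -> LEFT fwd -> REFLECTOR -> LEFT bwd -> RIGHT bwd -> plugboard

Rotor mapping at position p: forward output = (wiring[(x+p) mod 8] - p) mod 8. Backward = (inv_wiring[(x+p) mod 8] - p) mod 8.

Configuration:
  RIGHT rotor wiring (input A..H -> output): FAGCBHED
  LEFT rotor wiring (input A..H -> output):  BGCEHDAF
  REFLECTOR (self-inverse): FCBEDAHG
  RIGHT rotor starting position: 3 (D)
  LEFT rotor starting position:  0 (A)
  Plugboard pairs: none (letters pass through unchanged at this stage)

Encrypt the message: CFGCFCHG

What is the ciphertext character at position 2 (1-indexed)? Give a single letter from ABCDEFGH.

Char 1 ('C'): step: R->4, L=0; C->plug->C->R->A->L->B->refl->C->L'->C->R'->G->plug->G
Char 2 ('F'): step: R->5, L=0; F->plug->F->R->B->L->G->refl->H->L'->E->R'->H->plug->H

H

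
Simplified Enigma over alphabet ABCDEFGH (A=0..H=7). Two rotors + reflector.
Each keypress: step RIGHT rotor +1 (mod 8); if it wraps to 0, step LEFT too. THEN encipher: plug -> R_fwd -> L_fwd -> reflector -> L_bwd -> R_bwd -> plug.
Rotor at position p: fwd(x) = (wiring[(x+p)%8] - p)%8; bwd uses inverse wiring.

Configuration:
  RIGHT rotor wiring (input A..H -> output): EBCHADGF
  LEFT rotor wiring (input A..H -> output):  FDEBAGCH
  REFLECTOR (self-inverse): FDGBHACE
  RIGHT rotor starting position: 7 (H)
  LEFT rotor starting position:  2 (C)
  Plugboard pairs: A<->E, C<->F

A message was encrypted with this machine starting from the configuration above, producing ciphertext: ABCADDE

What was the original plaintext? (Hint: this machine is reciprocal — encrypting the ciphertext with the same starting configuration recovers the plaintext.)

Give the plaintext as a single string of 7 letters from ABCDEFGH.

Char 1 ('A'): step: R->0, L->3 (L advanced); A->plug->E->R->A->L->G->refl->C->L'->F->R'->H->plug->H
Char 2 ('B'): step: R->1, L=3; B->plug->B->R->B->L->F->refl->A->L'->G->R'->C->plug->F
Char 3 ('C'): step: R->2, L=3; C->plug->F->R->D->L->H->refl->E->L'->E->R'->E->plug->A
Char 4 ('A'): step: R->3, L=3; A->plug->E->R->C->L->D->refl->B->L'->H->R'->H->plug->H
Char 5 ('D'): step: R->4, L=3; D->plug->D->R->B->L->F->refl->A->L'->G->R'->G->plug->G
Char 6 ('D'): step: R->5, L=3; D->plug->D->R->H->L->B->refl->D->L'->C->R'->G->plug->G
Char 7 ('E'): step: R->6, L=3; E->plug->A->R->A->L->G->refl->C->L'->F->R'->H->plug->H

Answer: HFAHGGH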